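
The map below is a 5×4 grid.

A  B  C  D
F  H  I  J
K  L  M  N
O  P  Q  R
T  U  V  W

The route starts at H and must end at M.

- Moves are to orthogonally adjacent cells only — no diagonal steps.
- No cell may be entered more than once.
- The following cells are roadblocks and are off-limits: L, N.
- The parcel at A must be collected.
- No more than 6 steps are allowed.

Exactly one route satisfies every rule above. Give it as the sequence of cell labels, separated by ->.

H -> F -> A -> B -> C -> I -> M

Any route must reach A and still end at M within 6 moves, so the order of the required stops is forced.
Route from H: left 1 to F, up 1 to A, right 2 to C, down 2 to M — 6 moves in all.
Check: all required cells visited; 6 ≤ 6 moves.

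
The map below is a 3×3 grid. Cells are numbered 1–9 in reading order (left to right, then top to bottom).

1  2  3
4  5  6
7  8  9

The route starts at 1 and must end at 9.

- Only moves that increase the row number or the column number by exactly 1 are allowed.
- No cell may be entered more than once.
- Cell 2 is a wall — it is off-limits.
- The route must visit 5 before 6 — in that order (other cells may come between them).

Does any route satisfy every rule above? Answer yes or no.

One route that works: 1 → 4 → 5 → 6 → 9.

yes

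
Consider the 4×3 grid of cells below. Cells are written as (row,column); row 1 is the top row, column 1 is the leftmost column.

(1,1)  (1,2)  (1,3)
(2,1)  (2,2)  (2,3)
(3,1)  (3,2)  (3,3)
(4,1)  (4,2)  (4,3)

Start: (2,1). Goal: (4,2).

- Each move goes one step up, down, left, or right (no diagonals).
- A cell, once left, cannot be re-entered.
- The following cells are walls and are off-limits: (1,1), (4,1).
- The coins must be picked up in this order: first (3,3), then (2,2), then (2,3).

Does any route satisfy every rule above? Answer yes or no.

Ignoring the required order, 6 revisit-free routes from (2,1) to (4,2) pass through all of (3,3), (2,2), and (2,3); the waypoint orders that occur are (2,2) → (2,3) → (3,3) (6) — never (3,3) → (2,2) → (2,3).

no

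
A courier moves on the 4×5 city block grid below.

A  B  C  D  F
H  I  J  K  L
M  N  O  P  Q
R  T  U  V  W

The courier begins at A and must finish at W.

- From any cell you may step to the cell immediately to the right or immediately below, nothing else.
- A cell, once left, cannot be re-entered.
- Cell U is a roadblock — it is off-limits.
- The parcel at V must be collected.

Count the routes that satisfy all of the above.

A right/down-only route from A to W makes exactly 3 down-moves and 4 right-moves in some order.
With no other constraints that would be C(7,3) = 35 routes.
Split at V and multiply the segment counts (each segment already excludes blocked cells): A→V: 10; V→W: 1; product = 10.
That gives 10 routes.

10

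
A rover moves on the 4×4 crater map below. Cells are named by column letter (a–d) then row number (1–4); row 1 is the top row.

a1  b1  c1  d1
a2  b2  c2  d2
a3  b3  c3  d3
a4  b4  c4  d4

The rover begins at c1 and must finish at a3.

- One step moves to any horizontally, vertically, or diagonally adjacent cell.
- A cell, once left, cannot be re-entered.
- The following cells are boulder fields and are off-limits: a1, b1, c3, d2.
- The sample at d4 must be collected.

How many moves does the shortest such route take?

Any route passes through d4 somewhere between c1 and a3. Summing Chebyshev distances along the two legs (c1 → d4 → a3) gives a lower bound of 3 + 3 = 6 moves.
A route of 6 moves achieves this: c1 → c2 → d3 → d4 → c4 → b3 → a3.
Since 6 matches the lower bound, it is optimal.

6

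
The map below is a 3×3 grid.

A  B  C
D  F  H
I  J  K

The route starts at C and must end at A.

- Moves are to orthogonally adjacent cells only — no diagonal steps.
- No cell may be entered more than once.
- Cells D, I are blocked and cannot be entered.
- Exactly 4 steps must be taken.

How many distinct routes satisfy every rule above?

1

Need simple routes of exactly 4 moves from C to A (Manhattan distance 2, so 1 moves are spent on a detour and 1 undoing it).
Enumerating: C H F B A.
That gives 1 route.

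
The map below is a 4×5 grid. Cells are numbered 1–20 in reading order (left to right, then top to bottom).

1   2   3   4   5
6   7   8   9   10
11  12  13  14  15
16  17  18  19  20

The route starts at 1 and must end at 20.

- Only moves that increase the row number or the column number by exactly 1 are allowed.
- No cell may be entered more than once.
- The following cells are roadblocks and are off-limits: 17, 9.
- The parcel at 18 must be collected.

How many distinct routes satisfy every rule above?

6

A right/down-only route from 1 to 20 makes exactly 3 down-moves and 4 right-moves in some order.
With no other constraints that would be C(7,3) = 35 routes.
Split at 18 and multiply the segment counts (each segment already excludes blocked cells): 1→18: 6; 18→20: 1; product = 6.
That gives 6 routes.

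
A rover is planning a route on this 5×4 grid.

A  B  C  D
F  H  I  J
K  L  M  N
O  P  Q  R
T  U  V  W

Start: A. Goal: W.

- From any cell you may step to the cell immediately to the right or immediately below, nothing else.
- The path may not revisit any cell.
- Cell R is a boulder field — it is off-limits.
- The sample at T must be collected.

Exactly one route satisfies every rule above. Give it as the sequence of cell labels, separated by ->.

Moves only go right or down, so the column and row indices never decrease.
Route from A: 4× down (reaching T), 3× right (reaching W) — 7 moves in all.
Check: all required cells visited.

A -> F -> K -> O -> T -> U -> V -> W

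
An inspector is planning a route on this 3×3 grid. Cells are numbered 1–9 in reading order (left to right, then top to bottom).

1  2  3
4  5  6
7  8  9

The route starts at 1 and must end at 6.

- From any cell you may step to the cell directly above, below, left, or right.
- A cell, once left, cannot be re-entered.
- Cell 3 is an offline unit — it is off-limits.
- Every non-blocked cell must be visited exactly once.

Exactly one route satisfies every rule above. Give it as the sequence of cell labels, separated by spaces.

Need to visit all 8 open cells exactly once, starting at 1 and ending at 6.
Cell 7 has only two open neighbours (4 and 8), so the path must pass straight through it: one of those is the cell it's entered from and the other is where it exits.
Route from 1: right 1 to 2, down 1 to 5, left 1 to 4, down 1 to 7, right 2 to 9, up 1 to 6 — 7 moves in all.
Check: all 8 open cells covered.

1 2 5 4 7 8 9 6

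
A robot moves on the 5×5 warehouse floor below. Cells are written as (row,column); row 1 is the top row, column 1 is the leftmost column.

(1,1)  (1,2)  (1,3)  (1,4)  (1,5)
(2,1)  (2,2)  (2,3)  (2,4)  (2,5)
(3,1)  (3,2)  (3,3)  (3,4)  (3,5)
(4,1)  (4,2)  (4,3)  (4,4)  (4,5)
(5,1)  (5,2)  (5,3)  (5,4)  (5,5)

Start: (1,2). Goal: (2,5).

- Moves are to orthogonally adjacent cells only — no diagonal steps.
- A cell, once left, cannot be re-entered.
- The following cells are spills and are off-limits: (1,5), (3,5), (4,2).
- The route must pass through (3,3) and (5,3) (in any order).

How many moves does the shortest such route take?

10

Any route passes through (3,3) and (5,3) in some order between (1,2) and (2,5). Summing Manhattan distances along each leg and taking the cheapest ordering ((1,2) → (3,3) → (5,3) → (2,5)) gives a lower bound of 3 + 2 + 5 = 10 moves.
A route of 10 moves achieves this: (1,2) → (2,2) → (3,2) → (3,3) → (4,3) → (5,3) → (5,4) → (4,4) → (3,4) → (2,4) → (2,5).
Since 10 matches the lower bound, it is optimal.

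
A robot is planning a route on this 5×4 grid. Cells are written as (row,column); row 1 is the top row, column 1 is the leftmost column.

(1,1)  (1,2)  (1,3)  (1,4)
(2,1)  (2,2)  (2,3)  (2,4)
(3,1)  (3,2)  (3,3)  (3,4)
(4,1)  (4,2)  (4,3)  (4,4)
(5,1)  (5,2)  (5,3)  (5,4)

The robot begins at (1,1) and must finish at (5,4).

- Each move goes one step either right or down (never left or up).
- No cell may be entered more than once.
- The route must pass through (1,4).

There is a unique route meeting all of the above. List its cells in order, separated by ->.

Moves only go right or down, so the column and row indices never decrease.
Route from (1,1): 3× right (reaching (1,4)), 4× down (reaching (5,4)) — 7 moves in all.
Check: all required cells visited.

(1,1) -> (1,2) -> (1,3) -> (1,4) -> (2,4) -> (3,4) -> (4,4) -> (5,4)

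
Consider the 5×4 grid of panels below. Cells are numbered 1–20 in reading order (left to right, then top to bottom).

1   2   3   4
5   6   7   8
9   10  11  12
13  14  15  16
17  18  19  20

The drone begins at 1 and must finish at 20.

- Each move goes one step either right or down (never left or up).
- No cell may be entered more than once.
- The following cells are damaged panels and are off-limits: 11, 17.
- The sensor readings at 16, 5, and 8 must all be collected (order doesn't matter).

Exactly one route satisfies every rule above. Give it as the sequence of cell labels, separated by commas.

Moves only go right or down, so the column and row indices never decrease.
Route from 1: down 1 to 5, right 3 to 8, down 3 to 20 — 7 moves in all.
Check: all required cells visited.

1, 5, 6, 7, 8, 12, 16, 20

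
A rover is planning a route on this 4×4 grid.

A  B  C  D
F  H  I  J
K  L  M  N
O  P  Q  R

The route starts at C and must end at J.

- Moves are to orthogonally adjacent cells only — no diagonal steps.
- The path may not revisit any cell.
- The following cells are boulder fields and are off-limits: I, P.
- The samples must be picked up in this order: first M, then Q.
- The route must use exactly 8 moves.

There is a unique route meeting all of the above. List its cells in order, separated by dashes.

The waypoints must appear in the order M, Q, with no cell reused.
Route from C: left to B, 2× down (reaching L), right to M, down to Q, right to R, 2× up (reaching J) — 8 moves in all.
Check: order respected (M at step 4, Q at step 5); 8 moves as required.

C - B - H - L - M - Q - R - N - J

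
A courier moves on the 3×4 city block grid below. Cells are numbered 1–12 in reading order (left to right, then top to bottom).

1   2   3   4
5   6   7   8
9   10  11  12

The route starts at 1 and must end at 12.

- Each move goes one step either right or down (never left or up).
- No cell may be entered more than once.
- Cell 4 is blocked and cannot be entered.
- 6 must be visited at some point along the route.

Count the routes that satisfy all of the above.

6

A right/down-only route from 1 to 12 makes exactly 2 down-moves and 3 right-moves in some order.
With no other constraints that would be C(5,2) = 10 routes.
Split at 6 and multiply the segment counts (each segment already excludes blocked cells): 1→6: 2; 6→12: 3; product = 6.
That gives 6 routes.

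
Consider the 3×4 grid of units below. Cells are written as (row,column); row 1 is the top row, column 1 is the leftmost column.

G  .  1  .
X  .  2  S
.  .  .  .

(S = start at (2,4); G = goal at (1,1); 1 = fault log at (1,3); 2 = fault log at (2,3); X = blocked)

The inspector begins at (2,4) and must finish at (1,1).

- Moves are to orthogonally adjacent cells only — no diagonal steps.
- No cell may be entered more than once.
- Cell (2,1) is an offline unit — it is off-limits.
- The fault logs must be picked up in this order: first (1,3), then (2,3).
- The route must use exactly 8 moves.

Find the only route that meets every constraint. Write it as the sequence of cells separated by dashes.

The waypoints must appear in the order (1,3), (2,3), with no cell reused.
Route from (2,4): up to (1,4), left to (1,3), 2× down (reaching (3,3)), left to (3,2), 2× up (reaching (1,2)), left to (1,1) — 8 moves in all.
Check: order respected (1 at step 2, 2 at step 3); 8 moves as required.

(2,4) - (1,4) - (1,3) - (2,3) - (3,3) - (3,2) - (2,2) - (1,2) - (1,1)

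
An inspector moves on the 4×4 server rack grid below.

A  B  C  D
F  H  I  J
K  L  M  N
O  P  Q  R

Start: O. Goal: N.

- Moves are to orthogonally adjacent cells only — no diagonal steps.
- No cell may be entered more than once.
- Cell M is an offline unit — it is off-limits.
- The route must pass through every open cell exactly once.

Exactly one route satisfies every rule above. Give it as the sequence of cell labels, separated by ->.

Need to visit all 15 open cells exactly once, starting at O and ending at N.
Cell Q has only two open neighbours (P and R), so the path must pass straight through it: one of those is the cell it's entered from and the other is where it exits.
Route from O: up 3 to A, right 3 to D, down 1 to J, left 2 to H, down 2 to P, right 2 to R, up 1 to N — 14 moves in all.
Check: all 15 open cells covered.

O -> K -> F -> A -> B -> C -> D -> J -> I -> H -> L -> P -> Q -> R -> N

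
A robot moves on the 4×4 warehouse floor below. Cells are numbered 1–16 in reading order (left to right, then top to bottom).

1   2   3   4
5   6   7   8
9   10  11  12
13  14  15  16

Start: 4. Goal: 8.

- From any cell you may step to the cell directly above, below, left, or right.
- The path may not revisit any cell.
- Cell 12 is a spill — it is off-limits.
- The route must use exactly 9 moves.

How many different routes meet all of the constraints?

5

Need simple routes of exactly 9 moves from 4 to 8 (Manhattan distance 1, so 4 moves are spent on a detour and 4 undoing it).
Enumerating: 4 3 2 6 10 14 15 11 7 8 | 4 3 2 6 5 9 10 11 7 8 | 4 3 2 1 5 9 10 6 7 8 | 4 3 2 1 5 9 10 11 7 8 | 4 3 2 1 5 6 10 11 7 8.
That gives 5 routes.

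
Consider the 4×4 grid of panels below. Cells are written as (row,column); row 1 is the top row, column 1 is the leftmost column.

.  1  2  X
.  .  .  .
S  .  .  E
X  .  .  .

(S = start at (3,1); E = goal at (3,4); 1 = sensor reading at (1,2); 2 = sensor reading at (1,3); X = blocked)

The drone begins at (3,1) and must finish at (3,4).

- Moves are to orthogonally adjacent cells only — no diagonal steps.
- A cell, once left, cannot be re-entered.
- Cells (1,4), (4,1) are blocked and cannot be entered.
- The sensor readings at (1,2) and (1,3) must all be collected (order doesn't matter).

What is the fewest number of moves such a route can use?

Any route passes through (1,2) and (1,3) in some order between (3,1) and (3,4). Summing Manhattan distances along each leg and taking the cheapest ordering ((3,1) → (1,2) → (1,3) → (3,4)) gives a lower bound of 3 + 1 + 3 = 7 moves.
A route of 7 moves achieves this: (3,1) → (2,1) → (1,1) → (1,2) → (1,3) → (2,3) → (3,3) → (3,4).
Since 7 matches the lower bound, it is optimal.

7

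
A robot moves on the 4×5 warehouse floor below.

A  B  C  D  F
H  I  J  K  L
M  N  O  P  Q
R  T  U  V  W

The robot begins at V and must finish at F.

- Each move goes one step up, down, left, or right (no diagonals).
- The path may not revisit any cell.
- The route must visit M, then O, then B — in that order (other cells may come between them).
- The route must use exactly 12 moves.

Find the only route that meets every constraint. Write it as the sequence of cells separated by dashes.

V - U - T - R - M - N - O - J - I - B - C - D - F

The waypoints must appear in the order M, O, B, with no cell reused.
Route from V: left 3 to R, up 1 to M, right 2 to O, up 1 to J, left 1 to I, up 1 to B, right 3 to F — 12 moves in all.
Check: order respected (M at step 4, O at step 6, B at step 9); 12 moves as required.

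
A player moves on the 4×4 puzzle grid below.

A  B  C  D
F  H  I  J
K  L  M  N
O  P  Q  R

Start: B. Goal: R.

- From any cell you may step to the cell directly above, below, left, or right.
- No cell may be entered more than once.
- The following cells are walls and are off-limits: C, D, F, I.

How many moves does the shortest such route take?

The Manhattan distance from B to R is |1−4| + |2−4| = 5, so at least 5 moves are needed.
A route of 5 moves achieves this: B → H → L → P → Q → R.
Since 5 matches the lower bound, it is optimal.

5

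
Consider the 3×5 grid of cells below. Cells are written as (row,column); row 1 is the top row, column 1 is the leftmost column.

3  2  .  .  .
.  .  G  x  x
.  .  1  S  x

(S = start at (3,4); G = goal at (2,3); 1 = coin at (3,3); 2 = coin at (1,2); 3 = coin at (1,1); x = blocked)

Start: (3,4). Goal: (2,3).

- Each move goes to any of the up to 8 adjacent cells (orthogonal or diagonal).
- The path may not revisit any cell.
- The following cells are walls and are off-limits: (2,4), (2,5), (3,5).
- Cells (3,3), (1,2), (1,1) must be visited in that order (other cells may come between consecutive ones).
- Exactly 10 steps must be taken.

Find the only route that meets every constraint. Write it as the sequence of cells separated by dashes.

(3,4) - (3,3) - (3,2) - (3,1) - (2,1) - (1,2) - (1,1) - (2,2) - (1,3) - (1,4) - (2,3)

The waypoints must appear in the order (3,3), (1,2), (1,1), with no cell reused.
Route from (3,4): 3× left (reaching (3,1)), up to (2,1), up-right to (1,2), left to (1,1), down-right to (2,2), up-right to (1,3), right to (1,4), down-left to (2,3) — 10 moves in all.
Check: order respected (1 at step 1, 2 at step 5, 3 at step 6); 10 moves as required.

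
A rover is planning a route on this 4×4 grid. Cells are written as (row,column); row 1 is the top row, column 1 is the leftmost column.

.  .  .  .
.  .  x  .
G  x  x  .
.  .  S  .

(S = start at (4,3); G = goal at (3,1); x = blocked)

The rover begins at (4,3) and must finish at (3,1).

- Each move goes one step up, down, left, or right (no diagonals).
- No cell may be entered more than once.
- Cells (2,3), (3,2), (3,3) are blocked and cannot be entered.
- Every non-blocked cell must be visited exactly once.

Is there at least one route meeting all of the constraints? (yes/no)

no

Colour the cells like a checkerboard: each orthogonal step flips colour, so a Hamiltonian route alternates colours. Here there are 7 cells of one colour and 6 of the other, with start on the opposite colour to the goal — the counts and endpoints can't be arranged into an alternating sequence of length 13, so no Hamiltonian route exists.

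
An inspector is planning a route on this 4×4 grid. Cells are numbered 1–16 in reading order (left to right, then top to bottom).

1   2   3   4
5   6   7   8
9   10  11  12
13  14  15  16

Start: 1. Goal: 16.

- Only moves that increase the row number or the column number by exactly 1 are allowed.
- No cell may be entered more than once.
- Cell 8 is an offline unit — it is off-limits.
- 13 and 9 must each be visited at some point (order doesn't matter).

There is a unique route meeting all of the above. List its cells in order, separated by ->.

1 -> 5 -> 9 -> 13 -> 14 -> 15 -> 16

Moves only go right or down, so the column and row indices never decrease.
Route from 1: 3× down (reaching 13), 3× right (reaching 16) — 6 moves in all.
Check: all required cells visited.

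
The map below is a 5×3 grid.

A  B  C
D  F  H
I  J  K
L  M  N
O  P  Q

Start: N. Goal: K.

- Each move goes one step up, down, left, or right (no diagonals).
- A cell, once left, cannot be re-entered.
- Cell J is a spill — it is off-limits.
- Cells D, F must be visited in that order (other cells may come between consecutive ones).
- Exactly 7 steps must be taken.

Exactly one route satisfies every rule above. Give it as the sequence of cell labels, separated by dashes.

The waypoints must appear in the order D, F, with no cell reused.
Route from N: left 2 to L, up 2 to D, right 2 to H, down 1 to K — 7 moves in all.
Check: order respected (D at step 4, F at step 5); 7 moves as required.

N - M - L - I - D - F - H - K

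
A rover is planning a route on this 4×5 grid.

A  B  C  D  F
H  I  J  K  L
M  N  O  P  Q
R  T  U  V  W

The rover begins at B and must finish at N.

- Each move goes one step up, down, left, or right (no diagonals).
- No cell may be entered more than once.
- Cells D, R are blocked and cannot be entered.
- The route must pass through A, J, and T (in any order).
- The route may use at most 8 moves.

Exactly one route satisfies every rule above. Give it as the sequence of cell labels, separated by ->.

B -> A -> H -> I -> J -> O -> U -> T -> N

The budget equals the shortest possible length, so every move has to be on a shortest route through the required cells.
Route from B: left 1 to A, down 1 to H, right 2 to J, down 2 to U, left 1 to T, up 1 to N — 8 moves in all.
Check: all required cells visited; 8 ≤ 8 moves.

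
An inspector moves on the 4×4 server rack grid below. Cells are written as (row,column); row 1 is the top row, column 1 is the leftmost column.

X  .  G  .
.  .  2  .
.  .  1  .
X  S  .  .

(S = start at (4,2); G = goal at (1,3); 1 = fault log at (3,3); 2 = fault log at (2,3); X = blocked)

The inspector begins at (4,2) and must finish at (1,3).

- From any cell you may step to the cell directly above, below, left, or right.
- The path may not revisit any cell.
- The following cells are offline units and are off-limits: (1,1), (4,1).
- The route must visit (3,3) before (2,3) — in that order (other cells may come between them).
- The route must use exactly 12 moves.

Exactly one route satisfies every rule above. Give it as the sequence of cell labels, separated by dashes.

(4,2) - (4,3) - (4,4) - (3,4) - (3,3) - (3,2) - (3,1) - (2,1) - (2,2) - (2,3) - (2,4) - (1,4) - (1,3)

The waypoints must appear in the order (3,3), (2,3), with no cell reused.
Route from (4,2): 2× right (reaching (4,4)), up to (3,4), 3× left (reaching (3,1)), up to (2,1), 3× right (reaching (2,4)), up to (1,4), left to (1,3) — 12 moves in all.
Check: order respected (1 at step 4, 2 at step 9); 12 moves as required.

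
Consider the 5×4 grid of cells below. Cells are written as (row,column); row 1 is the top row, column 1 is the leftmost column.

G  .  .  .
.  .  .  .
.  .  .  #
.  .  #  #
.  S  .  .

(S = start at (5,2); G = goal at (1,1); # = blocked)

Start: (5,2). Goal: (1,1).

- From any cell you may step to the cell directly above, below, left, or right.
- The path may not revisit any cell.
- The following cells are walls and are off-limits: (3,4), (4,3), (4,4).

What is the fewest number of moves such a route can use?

5

The Manhattan distance from (5,2) to (1,1) is |5−1| + |2−1| = 5, so at least 5 moves are needed.
A route of 5 moves achieves this: (5,2) → (4,2) → (3,2) → (2,2) → (1,2) → (1,1).
Since 5 matches the lower bound, it is optimal.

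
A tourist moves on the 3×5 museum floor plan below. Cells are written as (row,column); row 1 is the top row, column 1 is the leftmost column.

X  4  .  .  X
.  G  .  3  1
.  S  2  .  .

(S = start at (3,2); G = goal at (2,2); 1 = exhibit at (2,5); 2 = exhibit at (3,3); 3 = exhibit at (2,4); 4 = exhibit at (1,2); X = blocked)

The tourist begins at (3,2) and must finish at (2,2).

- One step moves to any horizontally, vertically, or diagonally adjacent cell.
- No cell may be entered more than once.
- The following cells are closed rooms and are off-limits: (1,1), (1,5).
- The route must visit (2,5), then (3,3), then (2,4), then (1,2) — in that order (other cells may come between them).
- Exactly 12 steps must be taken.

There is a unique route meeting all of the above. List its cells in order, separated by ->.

(3,2) -> (2,3) -> (1,4) -> (2,5) -> (3,5) -> (3,4) -> (3,3) -> (2,4) -> (1,3) -> (1,2) -> (2,1) -> (3,1) -> (2,2)

The waypoints must appear in the order (2,5), (3,3), (2,4), (1,2), with no cell reused.
Route from (3,2): up-right 2 to (1,4), down-right 1 to (2,5), down 1 to (3,5), left 2 to (3,3), up-right 1 to (2,4), up-left 1 to (1,3), left 1 to (1,2), down-left 1 to (2,1), down 1 to (3,1), up-right 1 to (2,2) — 12 moves in all.
Check: order respected (1 at step 3, 2 at step 6, 3 at step 7, 4 at step 9); 12 moves as required.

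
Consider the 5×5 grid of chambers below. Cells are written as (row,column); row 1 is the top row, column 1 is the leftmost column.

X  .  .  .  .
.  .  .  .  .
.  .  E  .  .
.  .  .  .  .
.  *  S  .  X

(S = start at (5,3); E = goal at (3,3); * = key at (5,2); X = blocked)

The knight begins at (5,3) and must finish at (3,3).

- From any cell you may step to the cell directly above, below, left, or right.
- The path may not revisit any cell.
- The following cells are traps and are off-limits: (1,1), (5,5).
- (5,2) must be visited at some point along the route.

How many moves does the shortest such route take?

4

Any route passes through (5,2) somewhere between (5,3) and (3,3). Summing Manhattan distances along the two legs ((5,3) → (5,2) → (3,3)) gives a lower bound of 1 + 3 = 4 moves.
A route of 4 moves achieves this: (5,3) → (5,2) → (4,2) → (3,2) → (3,3).
Since 4 matches the lower bound, it is optimal.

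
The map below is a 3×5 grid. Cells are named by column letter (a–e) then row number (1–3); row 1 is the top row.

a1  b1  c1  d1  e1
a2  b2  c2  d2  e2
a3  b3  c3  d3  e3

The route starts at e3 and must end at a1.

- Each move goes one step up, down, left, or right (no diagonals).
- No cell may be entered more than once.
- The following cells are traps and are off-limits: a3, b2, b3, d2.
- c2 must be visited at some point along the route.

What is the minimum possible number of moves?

6

Any route passes through c2 somewhere between e3 and a1. Summing Manhattan distances along the two legs (e3 → c2 → a1) gives a lower bound of 3 + 3 = 6 moves.
A route of 6 moves achieves this: e3 → d3 → c3 → c2 → c1 → b1 → a1.
Since 6 matches the lower bound, it is optimal.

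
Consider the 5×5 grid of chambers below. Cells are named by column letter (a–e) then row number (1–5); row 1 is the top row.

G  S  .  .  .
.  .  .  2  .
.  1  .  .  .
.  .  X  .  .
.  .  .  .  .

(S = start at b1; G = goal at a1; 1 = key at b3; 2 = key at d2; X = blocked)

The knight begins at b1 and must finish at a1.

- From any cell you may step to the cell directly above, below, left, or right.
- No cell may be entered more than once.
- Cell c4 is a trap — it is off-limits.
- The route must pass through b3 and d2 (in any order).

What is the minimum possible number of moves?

9

Any route passes through b3 and d2 in some order between b1 and a1. Summing Manhattan distances along each leg and taking the cheapest ordering (b1 → b3 → d2 → a1) gives a lower bound of 2 + 3 + 4 = 9 moves.
A route of 9 moves achieves this: b1 → b2 → c2 → d2 → d3 → c3 → b3 → a3 → a2 → a1.
Since 9 matches the lower bound, it is optimal.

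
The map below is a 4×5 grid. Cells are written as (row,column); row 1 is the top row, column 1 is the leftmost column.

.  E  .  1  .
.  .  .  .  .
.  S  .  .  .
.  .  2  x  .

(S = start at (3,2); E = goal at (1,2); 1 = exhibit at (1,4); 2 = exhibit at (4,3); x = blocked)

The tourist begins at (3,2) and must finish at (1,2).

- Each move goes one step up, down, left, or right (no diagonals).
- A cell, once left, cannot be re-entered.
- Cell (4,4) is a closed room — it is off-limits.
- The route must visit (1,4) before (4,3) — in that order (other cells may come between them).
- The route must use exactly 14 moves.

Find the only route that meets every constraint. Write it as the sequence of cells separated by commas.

The waypoints must appear in the order (1,4), (4,3), with no cell reused.
Route from (3,2): up to (2,2), right to (2,3), up to (1,3), right to (1,4), 2× down (reaching (3,4)), left to (3,3), down to (4,3), 2× left (reaching (4,1)), 3× up (reaching (1,1)), right to (1,2) — 14 moves in all.
Check: order respected (1 at step 4, 2 at step 8); 14 moves as required.

(3,2), (2,2), (2,3), (1,3), (1,4), (2,4), (3,4), (3,3), (4,3), (4,2), (4,1), (3,1), (2,1), (1,1), (1,2)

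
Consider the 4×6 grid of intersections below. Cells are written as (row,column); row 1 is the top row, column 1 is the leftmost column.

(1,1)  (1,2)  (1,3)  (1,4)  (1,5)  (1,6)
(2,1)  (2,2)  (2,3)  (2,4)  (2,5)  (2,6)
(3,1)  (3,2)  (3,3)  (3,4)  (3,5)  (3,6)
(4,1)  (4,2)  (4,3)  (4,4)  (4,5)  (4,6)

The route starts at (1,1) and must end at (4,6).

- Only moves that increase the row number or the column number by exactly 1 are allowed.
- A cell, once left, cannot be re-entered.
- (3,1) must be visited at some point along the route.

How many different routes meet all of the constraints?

6

A right/down-only route from (1,1) to (4,6) makes exactly 3 down-moves and 5 right-moves in some order.
With no other constraints that would be C(8,3) = 56 routes.
Split at (3,1) and multiply the segment counts: (1,1)→(3,1): 1; (3,1)→(4,6): 6; product = 6.
That gives 6 routes.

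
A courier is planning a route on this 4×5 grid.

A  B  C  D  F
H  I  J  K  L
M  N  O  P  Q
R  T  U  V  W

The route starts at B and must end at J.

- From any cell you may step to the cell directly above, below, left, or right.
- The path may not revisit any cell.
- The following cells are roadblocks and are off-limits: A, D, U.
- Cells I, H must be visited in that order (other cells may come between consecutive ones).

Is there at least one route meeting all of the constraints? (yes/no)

yes

One route that works: B → I → H → M → N → O → J.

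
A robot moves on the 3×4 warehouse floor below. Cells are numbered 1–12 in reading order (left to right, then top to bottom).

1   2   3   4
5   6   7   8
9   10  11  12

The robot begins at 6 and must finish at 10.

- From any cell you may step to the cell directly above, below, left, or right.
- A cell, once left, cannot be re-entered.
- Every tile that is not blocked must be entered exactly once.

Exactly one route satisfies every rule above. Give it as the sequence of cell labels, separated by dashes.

Need to visit all 12 open cells exactly once, starting at 6 and ending at 10.
Cell 12 has only two open neighbours (8 and 11), so the path must pass straight through it: one of those is the cell it's entered from and the other is where it exits.
Route from 6: right 1 to 7, down 1 to 11, right 1 to 12, up 2 to 4, left 3 to 1, down 2 to 9, right 1 to 10 — 11 moves in all.
Check: all 12 open cells covered.

6 - 7 - 11 - 12 - 8 - 4 - 3 - 2 - 1 - 5 - 9 - 10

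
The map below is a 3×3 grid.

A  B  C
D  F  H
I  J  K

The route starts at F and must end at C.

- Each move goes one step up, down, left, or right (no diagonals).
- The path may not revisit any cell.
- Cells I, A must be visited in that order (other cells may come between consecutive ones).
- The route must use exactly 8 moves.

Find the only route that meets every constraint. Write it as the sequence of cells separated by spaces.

F H K J I D A B C

The waypoints must appear in the order I, A, with no cell reused.
Route from F: right to H, down to K, 2× left (reaching I), 2× up (reaching A), 2× right (reaching C) — 8 moves in all.
Check: order respected (I at step 4, A at step 6); 8 moves as required.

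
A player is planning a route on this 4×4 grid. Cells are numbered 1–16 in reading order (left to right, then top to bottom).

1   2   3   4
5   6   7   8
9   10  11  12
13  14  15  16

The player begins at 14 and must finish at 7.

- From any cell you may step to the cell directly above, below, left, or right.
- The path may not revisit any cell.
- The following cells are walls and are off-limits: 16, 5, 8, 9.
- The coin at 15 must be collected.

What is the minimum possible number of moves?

Any route passes through 15 somewhere between 14 and 7. Summing Manhattan distances along the two legs (14 → 15 → 7) gives a lower bound of 1 + 2 = 3 moves.
A route of 3 moves achieves this: 14 → 15 → 11 → 7.
Since 3 matches the lower bound, it is optimal.

3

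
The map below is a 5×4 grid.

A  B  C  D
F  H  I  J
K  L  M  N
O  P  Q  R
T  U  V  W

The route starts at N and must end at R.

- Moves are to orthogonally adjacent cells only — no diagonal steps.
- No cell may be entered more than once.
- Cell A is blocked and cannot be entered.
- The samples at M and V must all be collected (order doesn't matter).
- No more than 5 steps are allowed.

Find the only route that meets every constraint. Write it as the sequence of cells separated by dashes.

N - M - Q - V - W - R

The budget equals the shortest possible length, so every move has to be on a shortest route through the required cells.
Route from N: left to M, 2× down (reaching V), right to W, up to R — 5 moves in all.
Check: all required cells visited; 5 ≤ 5 moves.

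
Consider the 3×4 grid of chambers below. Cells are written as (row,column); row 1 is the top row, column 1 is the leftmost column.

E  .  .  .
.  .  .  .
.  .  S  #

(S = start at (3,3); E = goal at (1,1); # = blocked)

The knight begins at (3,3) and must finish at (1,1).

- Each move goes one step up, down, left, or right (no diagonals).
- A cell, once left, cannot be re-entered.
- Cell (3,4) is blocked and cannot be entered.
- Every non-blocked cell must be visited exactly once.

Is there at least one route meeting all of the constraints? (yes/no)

yes

One route that works: (3,3) → (2,3) → (2,4) → (1,4) → (1,3) → (1,2) → (2,2) → (3,2) → (3,1) → (2,1) → (1,1).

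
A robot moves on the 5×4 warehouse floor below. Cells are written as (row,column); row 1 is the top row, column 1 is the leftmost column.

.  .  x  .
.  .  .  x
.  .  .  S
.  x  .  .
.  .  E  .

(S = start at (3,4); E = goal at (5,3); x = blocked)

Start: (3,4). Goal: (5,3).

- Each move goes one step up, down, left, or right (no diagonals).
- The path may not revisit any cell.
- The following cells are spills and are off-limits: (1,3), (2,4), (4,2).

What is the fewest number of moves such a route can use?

3

The Manhattan distance from (3,4) to (5,3) is |3−5| + |4−3| = 3, so at least 3 moves are needed.
A route of 3 moves achieves this: (3,4) → (4,4) → (5,4) → (5,3).
Since 3 matches the lower bound, it is optimal.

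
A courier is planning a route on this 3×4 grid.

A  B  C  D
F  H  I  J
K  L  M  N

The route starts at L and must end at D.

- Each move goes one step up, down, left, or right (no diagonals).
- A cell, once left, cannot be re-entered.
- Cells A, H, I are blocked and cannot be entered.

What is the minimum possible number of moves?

The Manhattan distance from L to D is |3−1| + |2−4| = 4, so at least 4 moves are needed.
A route of 4 moves achieves this: L → M → N → J → D.
Since 4 matches the lower bound, it is optimal.

4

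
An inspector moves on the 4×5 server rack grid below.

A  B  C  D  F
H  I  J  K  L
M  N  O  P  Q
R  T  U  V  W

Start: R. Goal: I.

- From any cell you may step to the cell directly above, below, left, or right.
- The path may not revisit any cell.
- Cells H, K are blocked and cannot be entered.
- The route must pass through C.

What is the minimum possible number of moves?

Any route passes through C somewhere between R and I. Summing Manhattan distances along the two legs (R → C → I) gives a lower bound of 5 + 2 = 7 moves.
A route of 7 moves achieves this: R → M → N → O → J → C → B → I.
Since 7 matches the lower bound, it is optimal.

7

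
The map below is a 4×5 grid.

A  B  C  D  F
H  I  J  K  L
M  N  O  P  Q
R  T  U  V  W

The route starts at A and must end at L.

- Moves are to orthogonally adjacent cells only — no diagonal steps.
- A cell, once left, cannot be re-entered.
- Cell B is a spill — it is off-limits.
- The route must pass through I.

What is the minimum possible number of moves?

Any route passes through I somewhere between A and L. Summing Manhattan distances along the two legs (A → I → L) gives a lower bound of 2 + 3 = 5 moves.
A route of 5 moves achieves this: A → H → I → J → K → L.
Since 5 matches the lower bound, it is optimal.

5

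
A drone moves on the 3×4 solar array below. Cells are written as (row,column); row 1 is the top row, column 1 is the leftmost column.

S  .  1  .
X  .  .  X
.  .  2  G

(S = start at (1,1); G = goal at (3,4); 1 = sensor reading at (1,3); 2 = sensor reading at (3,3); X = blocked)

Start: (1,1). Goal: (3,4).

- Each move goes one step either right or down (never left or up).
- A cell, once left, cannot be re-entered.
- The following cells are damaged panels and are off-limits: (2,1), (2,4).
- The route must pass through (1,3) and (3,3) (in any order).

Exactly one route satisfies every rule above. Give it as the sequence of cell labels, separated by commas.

Moves only go right or down, so the column and row indices never decrease.
Route from (1,1): 2× right (reaching (1,3)), 2× down (reaching (3,3)), right to (3,4) — 5 moves in all.
Check: all required cells visited.

(1,1), (1,2), (1,3), (2,3), (3,3), (3,4)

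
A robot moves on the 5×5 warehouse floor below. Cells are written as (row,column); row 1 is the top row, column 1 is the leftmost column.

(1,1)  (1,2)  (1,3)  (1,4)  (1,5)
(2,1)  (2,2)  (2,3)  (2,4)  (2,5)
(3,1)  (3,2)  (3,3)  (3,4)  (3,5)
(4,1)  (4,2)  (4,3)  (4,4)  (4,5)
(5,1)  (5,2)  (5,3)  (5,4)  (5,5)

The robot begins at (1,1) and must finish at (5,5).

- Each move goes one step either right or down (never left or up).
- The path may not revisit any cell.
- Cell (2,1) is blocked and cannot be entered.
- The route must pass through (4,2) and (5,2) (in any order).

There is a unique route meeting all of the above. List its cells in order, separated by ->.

(1,1) -> (1,2) -> (2,2) -> (3,2) -> (4,2) -> (5,2) -> (5,3) -> (5,4) -> (5,5)

Moves only go right or down, so the column and row indices never decrease.
Route from (1,1): right 1 to (1,2), down 4 to (5,2), right 3 to (5,5) — 8 moves in all.
Check: all required cells visited.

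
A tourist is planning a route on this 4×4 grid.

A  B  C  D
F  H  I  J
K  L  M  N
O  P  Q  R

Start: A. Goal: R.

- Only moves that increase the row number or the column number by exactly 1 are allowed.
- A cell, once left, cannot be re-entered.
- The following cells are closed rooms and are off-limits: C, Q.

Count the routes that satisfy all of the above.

7

A right/down-only route from A to R makes exactly 3 down-moves and 3 right-moves in some order.
With no other constraints that would be C(6,3) = 20 routes.
Subtract routes through each blocked cell (inclusion–exclusion for overlaps): − through C: 4 − through Q: 10 + through C&Q: 1 → 7.
That gives 7 routes.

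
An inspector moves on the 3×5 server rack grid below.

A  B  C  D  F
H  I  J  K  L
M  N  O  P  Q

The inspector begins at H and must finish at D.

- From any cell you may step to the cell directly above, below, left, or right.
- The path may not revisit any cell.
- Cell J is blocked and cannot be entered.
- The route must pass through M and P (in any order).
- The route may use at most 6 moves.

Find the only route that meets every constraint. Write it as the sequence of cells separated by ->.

Any route must reach M and P and still end at D within 6 moves, so the order of the required stops is forced.
Route from H: down 1 to M, right 3 to P, up 2 to D — 6 moves in all.
Check: all required cells visited; 6 ≤ 6 moves.

H -> M -> N -> O -> P -> K -> D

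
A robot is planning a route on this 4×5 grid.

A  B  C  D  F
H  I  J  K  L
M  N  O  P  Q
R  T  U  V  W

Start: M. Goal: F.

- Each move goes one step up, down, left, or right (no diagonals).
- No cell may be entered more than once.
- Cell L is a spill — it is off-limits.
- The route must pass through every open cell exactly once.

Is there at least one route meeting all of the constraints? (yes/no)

One route that works: M → R → T → N → I → H → A → B → C → J → O → U → V → W → Q → P → K → D → F.

yes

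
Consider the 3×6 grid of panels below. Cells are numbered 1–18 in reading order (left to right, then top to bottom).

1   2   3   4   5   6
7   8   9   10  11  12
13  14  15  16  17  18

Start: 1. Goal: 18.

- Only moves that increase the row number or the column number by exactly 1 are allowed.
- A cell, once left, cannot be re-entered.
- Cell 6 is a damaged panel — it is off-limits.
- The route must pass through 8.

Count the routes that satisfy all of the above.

10

A right/down-only route from 1 to 18 makes exactly 2 down-moves and 5 right-moves in some order.
With no other constraints that would be C(7,2) = 21 routes.
Split at 8 and multiply the segment counts (each segment already excludes blocked cells): 1→8: 2; 8→18: 5; product = 10.
That gives 10 routes.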